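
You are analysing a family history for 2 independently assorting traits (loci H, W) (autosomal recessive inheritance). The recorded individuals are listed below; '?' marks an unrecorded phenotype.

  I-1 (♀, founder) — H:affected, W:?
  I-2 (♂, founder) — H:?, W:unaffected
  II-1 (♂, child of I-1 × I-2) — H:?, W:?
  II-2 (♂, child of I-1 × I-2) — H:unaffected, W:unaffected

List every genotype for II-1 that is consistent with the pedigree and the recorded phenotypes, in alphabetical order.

II-1 ∈ {Hh WW, Hh Ww, Hh ww, hh WW, hh Ww, hh ww}

H/I-1 aff ·: hh
H/I-2 ? ·: HH|Hh
H/II-1 ? I-1×I-2: Hh|hh
H/II-2 un I-1×I-2: Hh
⇒ H over [I-1,I-2,II-1,II-2]: 3 consistent
W/I-1 ? ·: WW|Ww|ww
W/I-2 un ·: WW|Ww
W/II-1 ? I-1×I-2: WW|Ww|ww
W/II-2 un I-1×I-2: WW|Ww
⇒ W over [I-1,I-2,II-1,II-2]: 18 consistent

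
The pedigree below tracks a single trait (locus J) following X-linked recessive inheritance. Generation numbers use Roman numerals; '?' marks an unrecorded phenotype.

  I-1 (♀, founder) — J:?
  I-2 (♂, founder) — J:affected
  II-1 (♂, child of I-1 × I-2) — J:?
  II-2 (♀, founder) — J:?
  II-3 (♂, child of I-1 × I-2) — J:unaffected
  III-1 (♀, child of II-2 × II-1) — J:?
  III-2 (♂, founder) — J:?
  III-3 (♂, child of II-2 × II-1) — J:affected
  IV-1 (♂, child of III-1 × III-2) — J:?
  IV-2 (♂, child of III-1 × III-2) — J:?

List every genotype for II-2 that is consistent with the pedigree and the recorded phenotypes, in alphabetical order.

II-2 ∈ {X^JX^j, X^jX^j}

J/I-1 ? ·: X^JX^J|X^JX^j
J/I-2 aff ·: X^jY
J/II-1 ? I-1×I-2: X^JY|X^jY
J/II-2 ? ·: X^JX^j|X^jX^j
J/II-3 un I-1×I-2: X^JY
J/III-1 ? II-2×II-1: X^JX^J|X^JX^j|X^jX^j
J/III-2 ? ·: X^JY|X^jY
J/III-3 aff II-2×II-1: X^jY
J/IV-1 ? III-1×III-2: X^JY|X^jY
J/IV-2 ? III-1×III-2: X^JY|X^jY
⇒ J over [I-1,I-2,II-1,II-2,II-3,III-1,III-2,III-3,IV-1,IV-2]: 48 consistent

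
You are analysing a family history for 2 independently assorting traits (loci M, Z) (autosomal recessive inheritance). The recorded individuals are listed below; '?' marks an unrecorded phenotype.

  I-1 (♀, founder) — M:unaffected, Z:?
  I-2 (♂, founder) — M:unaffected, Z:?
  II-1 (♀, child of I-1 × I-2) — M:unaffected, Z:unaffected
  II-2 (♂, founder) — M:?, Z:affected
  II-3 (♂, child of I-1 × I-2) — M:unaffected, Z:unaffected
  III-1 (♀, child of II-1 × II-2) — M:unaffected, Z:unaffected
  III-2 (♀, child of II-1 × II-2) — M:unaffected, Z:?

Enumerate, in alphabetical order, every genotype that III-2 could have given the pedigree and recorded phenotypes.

M/I-1 un ·: MM|Mm
M/I-2 un ·: MM|Mm
M/II-1 un I-1×I-2: MM|Mm
M/II-2 ? ·: MM|Mm|mm
M/II-3 un I-1×I-2: MM|Mm
M/III-1 un II-1×II-2: MM|Mm
M/III-2 un II-1×II-2: MM|Mm
⇒ M over [I-1,I-2,II-1,II-2,II-3,III-1,III-2]: 96 consistent
Z/I-1 ? ·: ZZ|Zz|zz
Z/I-2 ? ·: ZZ|Zz|zz
Z/II-1 un I-1×I-2: ZZ|Zz
Z/II-2 aff ·: zz
Z/II-3 un I-1×I-2: ZZ|Zz
Z/III-1 un II-1×II-2: Zz
Z/III-2 ? II-1×II-2: Zz|zz
⇒ Z over [I-1,I-2,II-1,II-2,II-3,III-1,III-2]: 27 consistent

III-2 ∈ {MM Zz, MM zz, Mm Zz, Mm zz}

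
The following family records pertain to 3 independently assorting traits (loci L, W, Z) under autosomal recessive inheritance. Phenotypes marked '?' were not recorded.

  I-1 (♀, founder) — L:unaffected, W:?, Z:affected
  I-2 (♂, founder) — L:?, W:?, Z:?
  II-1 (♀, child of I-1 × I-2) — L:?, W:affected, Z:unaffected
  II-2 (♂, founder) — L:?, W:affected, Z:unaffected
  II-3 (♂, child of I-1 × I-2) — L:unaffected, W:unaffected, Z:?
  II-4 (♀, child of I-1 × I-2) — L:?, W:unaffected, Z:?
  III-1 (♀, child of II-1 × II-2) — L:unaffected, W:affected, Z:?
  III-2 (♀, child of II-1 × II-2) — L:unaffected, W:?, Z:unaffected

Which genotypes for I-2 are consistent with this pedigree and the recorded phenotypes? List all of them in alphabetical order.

I-2 ∈ {LL Ww ZZ, LL Ww Zz, LL ww ZZ, LL ww Zz, Ll Ww ZZ, Ll Ww Zz, Ll ww ZZ, Ll ww Zz, ll Ww ZZ, ll Ww Zz, ll ww ZZ, ll ww Zz}

L/I-1 un ·: LL|Ll
L/I-2 ? ·: LL|Ll|ll
L/II-1 ? I-1×I-2: LL|Ll|ll
L/II-2 ? ·: LL|Ll|ll
L/II-3 un I-1×I-2: LL|Ll
L/II-4 ? I-1×I-2: LL|Ll|ll
L/III-1 un II-1×II-2: LL|Ll
L/III-2 un II-1×II-2: LL|Ll
⇒ L over [I-1,I-2,II-1,II-2,II-3,II-4,III-1,III-2]: 259 consistent
W/I-1 ? ·: Ww|ww
W/I-2 ? ·: Ww|ww
W/II-1 aff I-1×I-2: ww
W/II-2 aff ·: ww
W/II-3 un I-1×I-2: WW|Ww
W/II-4 un I-1×I-2: WW|Ww
W/III-1 aff II-1×II-2: ww
W/III-2 ? II-1×II-2: ww
⇒ W over [I-1,I-2,II-1,II-2,II-3,II-4,III-1,III-2]: 6 consistent
Z/I-1 aff ·: zz
Z/I-2 ? ·: ZZ|Zz
Z/II-1 un I-1×I-2: Zz
Z/II-2 un ·: ZZ|Zz
Z/II-3 ? I-1×I-2: Zz|zz
Z/II-4 ? I-1×I-2: Zz|zz
Z/III-1 ? II-1×II-2: ZZ|Zz|zz
Z/III-2 un II-1×II-2: ZZ|Zz
⇒ Z over [I-1,I-2,II-1,II-2,II-3,II-4,III-1,III-2]: 50 consistent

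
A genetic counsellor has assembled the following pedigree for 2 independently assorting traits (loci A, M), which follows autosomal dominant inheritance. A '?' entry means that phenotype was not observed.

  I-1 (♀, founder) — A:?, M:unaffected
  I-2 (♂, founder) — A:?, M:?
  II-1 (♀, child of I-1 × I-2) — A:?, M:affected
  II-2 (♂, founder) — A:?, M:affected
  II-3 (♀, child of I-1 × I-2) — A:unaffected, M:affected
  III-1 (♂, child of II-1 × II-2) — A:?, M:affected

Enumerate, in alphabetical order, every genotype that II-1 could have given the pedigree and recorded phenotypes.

A/I-1 ? ·: aa|Aa
A/I-2 ? ·: aa|Aa
A/II-1 ? I-1×I-2: aa|Aa|AA
A/II-2 ? ·: aa|Aa|AA
A/II-3 un I-1×I-2: aa
A/III-1 ? II-1×II-2: aa|Aa|AA
⇒ A over [I-1,I-2,II-1,II-2,II-3,III-1]: 41 consistent
M/I-1 un ·: mm
M/I-2 ? ·: Mm|MM
M/II-1 aff I-1×I-2: Mm
M/II-2 aff ·: Mm|MM
M/II-3 aff I-1×I-2: Mm
M/III-1 aff II-1×II-2: Mm|MM
⇒ M over [I-1,I-2,II-1,II-2,II-3,III-1]: 8 consistent

II-1 ∈ {AA Mm, Aa Mm, aa Mm}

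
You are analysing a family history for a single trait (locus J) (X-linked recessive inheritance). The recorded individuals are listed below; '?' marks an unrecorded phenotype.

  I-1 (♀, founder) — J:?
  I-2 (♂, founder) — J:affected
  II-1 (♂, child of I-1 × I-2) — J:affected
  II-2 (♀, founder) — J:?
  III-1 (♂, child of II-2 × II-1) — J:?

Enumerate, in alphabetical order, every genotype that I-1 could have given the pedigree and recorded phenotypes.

I-1 ∈ {X^JX^j, X^jX^j}

J/I-1 ? ·: X^JX^j|X^jX^j
J/I-2 aff ·: X^jY
J/II-1 aff I-1×I-2: X^jY
J/II-2 ? ·: X^JX^J|X^JX^j|X^jX^j
J/III-1 ? II-2×II-1: X^JY|X^jY
⇒ J over [I-1,I-2,II-1,II-2,III-1]: 8 consistent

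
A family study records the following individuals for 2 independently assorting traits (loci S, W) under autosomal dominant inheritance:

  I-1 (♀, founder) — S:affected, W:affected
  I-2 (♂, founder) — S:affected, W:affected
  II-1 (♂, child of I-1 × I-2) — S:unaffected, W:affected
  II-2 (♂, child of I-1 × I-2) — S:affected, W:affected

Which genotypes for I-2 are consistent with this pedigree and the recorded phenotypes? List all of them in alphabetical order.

I-2 ∈ {Ss WW, Ss Ww}

S/I-1 aff ·: Ss
S/I-2 aff ·: Ss
S/II-1 un I-1×I-2: ss
S/II-2 aff I-1×I-2: Ss|SS
⇒ S over [I-1,I-2,II-1,II-2]: 2 consistent
W/I-1 aff ·: Ww|WW
W/I-2 aff ·: Ww|WW
W/II-1 aff I-1×I-2: Ww|WW
W/II-2 aff I-1×I-2: Ww|WW
⇒ W over [I-1,I-2,II-1,II-2]: 13 consistent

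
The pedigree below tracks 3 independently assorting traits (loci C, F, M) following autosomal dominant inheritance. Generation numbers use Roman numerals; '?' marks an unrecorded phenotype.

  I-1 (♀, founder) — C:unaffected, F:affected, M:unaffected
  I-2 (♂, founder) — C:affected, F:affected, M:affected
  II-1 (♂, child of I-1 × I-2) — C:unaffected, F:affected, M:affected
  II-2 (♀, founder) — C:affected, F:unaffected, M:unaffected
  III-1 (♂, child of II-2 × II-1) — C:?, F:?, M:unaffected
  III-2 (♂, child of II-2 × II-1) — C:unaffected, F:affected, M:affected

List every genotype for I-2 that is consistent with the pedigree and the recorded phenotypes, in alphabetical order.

C/I-1 un ·: cc
C/I-2 aff ·: Cc
C/II-1 un I-1×I-2: cc
C/II-2 aff ·: Cc
C/III-1 ? II-2×II-1: cc|Cc
C/III-2 un II-2×II-1: cc
⇒ C over [I-1,I-2,II-1,II-2,III-1,III-2]: 2 consistent
F/I-1 aff ·: Ff|FF
F/I-2 aff ·: Ff|FF
F/II-1 aff I-1×I-2: Ff|FF
F/II-2 un ·: ff
F/III-1 ? II-2×II-1: ff|Ff
F/III-2 aff II-2×II-1: Ff
⇒ F over [I-1,I-2,II-1,II-2,III-1,III-2]: 10 consistent
M/I-1 un ·: mm
M/I-2 aff ·: Mm|MM
M/II-1 aff I-1×I-2: Mm
M/II-2 un ·: mm
M/III-1 un II-2×II-1: mm
M/III-2 aff II-2×II-1: Mm
⇒ M over [I-1,I-2,II-1,II-2,III-1,III-2]: 2 consistent

I-2 ∈ {Cc FF MM, Cc FF Mm, Cc Ff MM, Cc Ff Mm}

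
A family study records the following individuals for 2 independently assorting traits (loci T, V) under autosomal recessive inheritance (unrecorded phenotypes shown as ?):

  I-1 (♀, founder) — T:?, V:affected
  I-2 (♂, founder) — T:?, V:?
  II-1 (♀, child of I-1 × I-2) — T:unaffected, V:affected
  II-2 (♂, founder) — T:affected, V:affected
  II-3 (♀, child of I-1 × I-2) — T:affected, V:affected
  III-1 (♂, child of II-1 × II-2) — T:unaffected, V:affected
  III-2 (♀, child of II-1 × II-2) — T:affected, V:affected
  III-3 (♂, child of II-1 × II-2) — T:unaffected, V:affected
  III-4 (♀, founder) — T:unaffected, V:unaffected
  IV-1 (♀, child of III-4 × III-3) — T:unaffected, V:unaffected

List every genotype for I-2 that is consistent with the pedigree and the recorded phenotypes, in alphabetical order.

T/I-1 ? ·: Tt|tt
T/I-2 ? ·: Tt|tt
T/II-1 un I-1×I-2: Tt
T/II-2 aff ·: tt
T/II-3 aff I-1×I-2: tt
T/III-1 un II-1×II-2: Tt
T/III-2 aff II-1×II-2: tt
T/III-3 un II-1×II-2: Tt
T/III-4 un ·: TT|Tt
T/IV-1 un III-4×III-3: TT|Tt
⇒ T over [I-1,I-2,II-1,II-2,II-3,III-1,III-2,III-3,III-4,IV-1]: 12 consistent
V/I-1 aff ·: vv
V/I-2 ? ·: Vv|vv
V/II-1 aff I-1×I-2: vv
V/II-2 aff ·: vv
V/II-3 aff I-1×I-2: vv
V/III-1 aff II-1×II-2: vv
V/III-2 aff II-1×II-2: vv
V/III-3 aff II-1×II-2: vv
V/III-4 un ·: VV|Vv
V/IV-1 un III-4×III-3: Vv
⇒ V over [I-1,I-2,II-1,II-2,II-3,III-1,III-2,III-3,III-4,IV-1]: 4 consistent

I-2 ∈ {Tt Vv, Tt vv, tt Vv, tt vv}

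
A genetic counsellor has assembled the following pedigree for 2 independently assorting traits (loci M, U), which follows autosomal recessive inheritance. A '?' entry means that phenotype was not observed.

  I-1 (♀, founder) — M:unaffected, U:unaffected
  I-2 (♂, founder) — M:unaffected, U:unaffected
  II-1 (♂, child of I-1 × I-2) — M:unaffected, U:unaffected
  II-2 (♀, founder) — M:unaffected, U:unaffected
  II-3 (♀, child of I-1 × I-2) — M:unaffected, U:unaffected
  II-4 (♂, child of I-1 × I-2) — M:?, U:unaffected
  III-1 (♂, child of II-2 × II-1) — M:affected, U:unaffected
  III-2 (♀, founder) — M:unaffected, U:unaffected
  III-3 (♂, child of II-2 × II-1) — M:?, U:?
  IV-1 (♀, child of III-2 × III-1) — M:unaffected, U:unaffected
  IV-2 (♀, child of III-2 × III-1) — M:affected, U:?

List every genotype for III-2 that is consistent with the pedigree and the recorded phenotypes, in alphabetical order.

M/I-1 un ·: MM|Mm
M/I-2 un ·: MM|Mm
M/II-1 un I-1×I-2: Mm
M/II-2 un ·: Mm
M/II-3 un I-1×I-2: MM|Mm
M/II-4 ? I-1×I-2: MM|Mm|mm
M/III-1 aff II-2×II-1: mm
M/III-2 un ·: Mm
M/III-3 ? II-2×II-1: MM|Mm|mm
M/IV-1 un III-2×III-1: Mm
M/IV-2 aff III-2×III-1: mm
⇒ M over [I-1,I-2,II-1,II-2,II-3,II-4,III-1,III-2,III-3,IV-1,IV-2]: 42 consistent
U/I-1 un ·: UU|Uu
U/I-2 un ·: UU|Uu
U/II-1 un I-1×I-2: UU|Uu
U/II-2 un ·: UU|Uu
U/II-3 un I-1×I-2: UU|Uu
U/II-4 un I-1×I-2: UU|Uu
U/III-1 un II-2×II-1: UU|Uu
U/III-2 un ·: UU|Uu
U/III-3 ? II-2×II-1: UU|Uu|uu
U/IV-1 un III-2×III-1: UU|Uu
U/IV-2 ? III-2×III-1: UU|Uu|uu
⇒ U over [I-1,I-2,II-1,II-2,II-3,II-4,III-1,III-2,III-3,IV-1,IV-2]: 1355 consistent

III-2 ∈ {Mm UU, Mm Uu}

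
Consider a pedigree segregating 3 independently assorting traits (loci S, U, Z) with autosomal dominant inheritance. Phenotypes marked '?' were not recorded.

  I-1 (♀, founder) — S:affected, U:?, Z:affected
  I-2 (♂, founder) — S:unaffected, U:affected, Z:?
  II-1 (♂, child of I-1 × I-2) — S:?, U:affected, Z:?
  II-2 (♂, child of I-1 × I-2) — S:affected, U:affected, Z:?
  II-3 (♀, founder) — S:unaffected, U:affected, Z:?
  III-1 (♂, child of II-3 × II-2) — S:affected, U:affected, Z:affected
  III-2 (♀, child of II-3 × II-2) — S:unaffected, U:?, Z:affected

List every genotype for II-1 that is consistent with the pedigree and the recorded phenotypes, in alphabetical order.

S/I-1 aff ·: Ss|SS
S/I-2 un ·: ss
S/II-1 ? I-1×I-2: ss|Ss
S/II-2 aff I-1×I-2: Ss
S/II-3 un ·: ss
S/III-1 aff II-3×II-2: Ss
S/III-2 un II-3×II-2: ss
⇒ S over [I-1,I-2,II-1,II-2,II-3,III-1,III-2]: 3 consistent
U/I-1 ? ·: uu|Uu|UU
U/I-2 aff ·: Uu|UU
U/II-1 aff I-1×I-2: Uu|UU
U/II-2 aff I-1×I-2: Uu|UU
U/II-3 aff ·: Uu|UU
U/III-1 aff II-3×II-2: Uu|UU
U/III-2 ? II-3×II-2: uu|Uu|UU
⇒ U over [I-1,I-2,II-1,II-2,II-3,III-1,III-2]: 115 consistent
Z/I-1 aff ·: Zz|ZZ
Z/I-2 ? ·: zz|Zz|ZZ
Z/II-1 ? I-1×I-2: zz|Zz|ZZ
Z/II-2 ? I-1×I-2: zz|Zz|ZZ
Z/II-3 ? ·: zz|Zz|ZZ
Z/III-1 aff II-3×II-2: Zz|ZZ
Z/III-2 aff II-3×II-2: Zz|ZZ
⇒ Z over [I-1,I-2,II-1,II-2,II-3,III-1,III-2]: 148 consistent

II-1 ∈ {Ss UU ZZ, Ss UU Zz, Ss UU zz, Ss Uu ZZ, Ss Uu Zz, Ss Uu zz, ss UU ZZ, ss UU Zz, ss UU zz, ss Uu ZZ, ss Uu Zz, ss Uu zz}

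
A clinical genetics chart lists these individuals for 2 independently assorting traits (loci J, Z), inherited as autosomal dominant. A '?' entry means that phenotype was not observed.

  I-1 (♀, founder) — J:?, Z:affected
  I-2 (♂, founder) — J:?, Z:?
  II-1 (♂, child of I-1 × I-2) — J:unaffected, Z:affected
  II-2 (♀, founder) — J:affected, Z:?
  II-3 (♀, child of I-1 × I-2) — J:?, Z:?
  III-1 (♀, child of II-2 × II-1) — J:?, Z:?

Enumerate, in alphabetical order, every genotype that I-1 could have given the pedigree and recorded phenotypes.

I-1 ∈ {Jj ZZ, Jj Zz, jj ZZ, jj Zz}

J/I-1 ? ·: jj|Jj
J/I-2 ? ·: jj|Jj
J/II-1 un I-1×I-2: jj
J/II-2 aff ·: Jj|JJ
J/II-3 ? I-1×I-2: jj|Jj|JJ
J/III-1 ? II-2×II-1: jj|Jj
⇒ J over [I-1,I-2,II-1,II-2,II-3,III-1]: 24 consistent
Z/I-1 aff ·: Zz|ZZ
Z/I-2 ? ·: zz|Zz|ZZ
Z/II-1 aff I-1×I-2: Zz|ZZ
Z/II-2 ? ·: zz|Zz|ZZ
Z/II-3 ? I-1×I-2: zz|Zz|ZZ
Z/III-1 ? II-2×II-1: zz|Zz|ZZ
⇒ Z over [I-1,I-2,II-1,II-2,II-3,III-1]: 102 consistent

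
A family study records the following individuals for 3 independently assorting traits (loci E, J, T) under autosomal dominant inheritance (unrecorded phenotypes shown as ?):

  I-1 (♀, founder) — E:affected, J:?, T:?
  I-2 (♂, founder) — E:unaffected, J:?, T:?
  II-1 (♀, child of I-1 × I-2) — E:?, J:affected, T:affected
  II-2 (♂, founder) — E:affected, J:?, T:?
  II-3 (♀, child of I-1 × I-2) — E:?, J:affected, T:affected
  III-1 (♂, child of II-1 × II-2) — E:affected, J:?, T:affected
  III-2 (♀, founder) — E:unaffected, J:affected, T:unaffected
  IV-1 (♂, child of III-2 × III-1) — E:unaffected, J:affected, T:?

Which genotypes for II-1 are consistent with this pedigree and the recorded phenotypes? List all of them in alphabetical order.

II-1 ∈ {Ee JJ TT, Ee JJ Tt, Ee Jj TT, Ee Jj Tt, ee JJ TT, ee JJ Tt, ee Jj TT, ee Jj Tt}

E/I-1 aff ·: Ee|EE
E/I-2 un ·: ee
E/II-1 ? I-1×I-2: ee|Ee
E/II-2 aff ·: Ee|EE
E/II-3 ? I-1×I-2: ee|Ee
E/III-1 aff II-1×II-2: Ee
E/III-2 un ·: ee
E/IV-1 un III-2×III-1: ee
⇒ E over [I-1,I-2,II-1,II-2,II-3,III-1,III-2,IV-1]: 10 consistent
J/I-1 ? ·: jj|Jj|JJ
J/I-2 ? ·: jj|Jj|JJ
J/II-1 aff I-1×I-2: Jj|JJ
J/II-2 ? ·: jj|Jj|JJ
J/II-3 aff I-1×I-2: Jj|JJ
J/III-1 ? II-1×II-2: jj|Jj|JJ
J/III-2 aff ·: Jj|JJ
J/IV-1 aff III-2×III-1: Jj|JJ
⇒ J over [I-1,I-2,II-1,II-2,II-3,III-1,III-2,IV-1]: 318 consistent
T/I-1 ? ·: tt|Tt|TT
T/I-2 ? ·: tt|Tt|TT
T/II-1 aff I-1×I-2: Tt|TT
T/II-2 ? ·: tt|Tt|TT
T/II-3 aff I-1×I-2: Tt|TT
T/III-1 aff II-1×II-2: Tt|TT
T/III-2 un ·: tt
T/IV-1 ? III-2×III-1: tt|Tt
⇒ T over [I-1,I-2,II-1,II-2,II-3,III-1,III-2,IV-1]: 122 consistent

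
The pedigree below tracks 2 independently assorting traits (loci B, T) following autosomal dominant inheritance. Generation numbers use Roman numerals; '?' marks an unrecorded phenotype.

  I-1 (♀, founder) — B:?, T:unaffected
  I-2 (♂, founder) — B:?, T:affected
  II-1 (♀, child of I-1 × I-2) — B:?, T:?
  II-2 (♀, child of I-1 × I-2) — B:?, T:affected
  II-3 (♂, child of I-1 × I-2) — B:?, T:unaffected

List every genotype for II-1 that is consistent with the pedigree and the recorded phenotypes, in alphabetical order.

B/I-1 ? ·: bb|Bb|BB
B/I-2 ? ·: bb|Bb|BB
B/II-1 ? I-1×I-2: bb|Bb|BB
B/II-2 ? I-1×I-2: bb|Bb|BB
B/II-3 ? I-1×I-2: bb|Bb|BB
⇒ B over [I-1,I-2,II-1,II-2,II-3]: 63 consistent
T/I-1 un ·: tt
T/I-2 aff ·: Tt
T/II-1 ? I-1×I-2: tt|Tt
T/II-2 aff I-1×I-2: Tt
T/II-3 un I-1×I-2: tt
⇒ T over [I-1,I-2,II-1,II-2,II-3]: 2 consistent

II-1 ∈ {BB Tt, BB tt, Bb Tt, Bb tt, bb Tt, bb tt}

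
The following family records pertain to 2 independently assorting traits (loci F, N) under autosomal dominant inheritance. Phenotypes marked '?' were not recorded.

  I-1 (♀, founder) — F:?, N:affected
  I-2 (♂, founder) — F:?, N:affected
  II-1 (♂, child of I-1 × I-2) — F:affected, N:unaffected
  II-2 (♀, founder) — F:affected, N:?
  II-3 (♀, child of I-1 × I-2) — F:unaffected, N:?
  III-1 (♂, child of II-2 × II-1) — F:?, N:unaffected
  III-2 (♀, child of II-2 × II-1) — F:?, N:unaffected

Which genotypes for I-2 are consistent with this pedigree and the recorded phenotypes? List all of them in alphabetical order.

F/I-1 ? ·: ff|Ff
F/I-2 ? ·: ff|Ff
F/II-1 aff I-1×I-2: Ff|FF
F/II-2 aff ·: Ff|FF
F/II-3 un I-1×I-2: ff
F/III-1 ? II-2×II-1: ff|Ff|FF
F/III-2 ? II-2×II-1: ff|Ff|FF
⇒ F over [I-1,I-2,II-1,II-2,II-3,III-1,III-2]: 44 consistent
N/I-1 aff ·: Nn
N/I-2 aff ·: Nn
N/II-1 un I-1×I-2: nn
N/II-2 ? ·: nn|Nn
N/II-3 ? I-1×I-2: nn|Nn|NN
N/III-1 un II-2×II-1: nn
N/III-2 un II-2×II-1: nn
⇒ N over [I-1,I-2,II-1,II-2,II-3,III-1,III-2]: 6 consistent

I-2 ∈ {Ff Nn, ff Nn}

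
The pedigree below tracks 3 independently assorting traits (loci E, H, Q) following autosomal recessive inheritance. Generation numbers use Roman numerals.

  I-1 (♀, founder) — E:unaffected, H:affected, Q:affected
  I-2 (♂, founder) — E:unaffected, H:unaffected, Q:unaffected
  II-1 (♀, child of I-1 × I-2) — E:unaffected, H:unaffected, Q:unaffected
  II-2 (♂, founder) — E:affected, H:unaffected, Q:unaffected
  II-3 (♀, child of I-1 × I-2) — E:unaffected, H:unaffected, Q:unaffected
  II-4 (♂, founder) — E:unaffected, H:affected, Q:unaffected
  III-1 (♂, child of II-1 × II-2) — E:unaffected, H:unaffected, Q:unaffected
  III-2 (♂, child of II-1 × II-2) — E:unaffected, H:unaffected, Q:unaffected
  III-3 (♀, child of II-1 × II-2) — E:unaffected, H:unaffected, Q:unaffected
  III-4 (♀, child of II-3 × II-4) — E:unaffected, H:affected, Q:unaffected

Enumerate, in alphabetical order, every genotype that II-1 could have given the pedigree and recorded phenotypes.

II-1 ∈ {EE Hh Qq, Ee Hh Qq}

E/I-1 un ·: EE|Ee
E/I-2 un ·: EE|Ee
E/II-1 un I-1×I-2: EE|Ee
E/II-2 aff ·: ee
E/II-3 un I-1×I-2: EE|Ee
E/II-4 un ·: EE|Ee
E/III-1 un II-1×II-2: Ee
E/III-2 un II-1×II-2: Ee
E/III-3 un II-1×II-2: Ee
E/III-4 un II-3×II-4: EE|Ee
⇒ E over [I-1,I-2,II-1,II-2,II-3,II-4,III-1,III-2,III-3,III-4]: 45 consistent
H/I-1 aff ·: hh
H/I-2 un ·: HH|Hh
H/II-1 un I-1×I-2: Hh
H/II-2 un ·: HH|Hh
H/II-3 un I-1×I-2: Hh
H/II-4 aff ·: hh
H/III-1 un II-1×II-2: HH|Hh
H/III-2 un II-1×II-2: HH|Hh
H/III-3 un II-1×II-2: HH|Hh
H/III-4 aff II-3×II-4: hh
⇒ H over [I-1,I-2,II-1,II-2,II-3,II-4,III-1,III-2,III-3,III-4]: 32 consistent
Q/I-1 aff ·: qq
Q/I-2 un ·: QQ|Qq
Q/II-1 un I-1×I-2: Qq
Q/II-2 un ·: QQ|Qq
Q/II-3 un I-1×I-2: Qq
Q/II-4 un ·: QQ|Qq
Q/III-1 un II-1×II-2: QQ|Qq
Q/III-2 un II-1×II-2: QQ|Qq
Q/III-3 un II-1×II-2: QQ|Qq
Q/III-4 un II-3×II-4: QQ|Qq
⇒ Q over [I-1,I-2,II-1,II-2,II-3,II-4,III-1,III-2,III-3,III-4]: 128 consistent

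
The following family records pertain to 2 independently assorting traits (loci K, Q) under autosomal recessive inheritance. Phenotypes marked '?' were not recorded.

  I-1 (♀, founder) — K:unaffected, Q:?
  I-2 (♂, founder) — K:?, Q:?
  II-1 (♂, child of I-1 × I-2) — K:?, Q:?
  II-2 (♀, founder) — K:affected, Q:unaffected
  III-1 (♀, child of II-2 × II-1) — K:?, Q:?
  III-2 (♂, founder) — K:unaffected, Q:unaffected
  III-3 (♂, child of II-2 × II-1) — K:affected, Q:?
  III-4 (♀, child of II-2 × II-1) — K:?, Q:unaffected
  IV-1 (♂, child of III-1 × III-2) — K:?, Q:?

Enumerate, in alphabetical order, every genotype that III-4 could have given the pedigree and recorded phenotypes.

III-4 ∈ {Kk QQ, Kk Qq, kk QQ, kk Qq}

K/I-1 un ·: KK|Kk
K/I-2 ? ·: KK|Kk|kk
K/II-1 ? I-1×I-2: Kk|kk
K/II-2 aff ·: kk
K/III-1 ? II-2×II-1: Kk|kk
K/III-2 un ·: KK|Kk
K/III-3 aff II-2×II-1: kk
K/III-4 ? II-2×II-1: Kk|kk
K/IV-1 ? III-1×III-2: KK|Kk|kk
⇒ K over [I-1,I-2,II-1,II-2,III-1,III-2,III-3,III-4,IV-1]: 86 consistent
Q/I-1 ? ·: QQ|Qq|qq
Q/I-2 ? ·: QQ|Qq|qq
Q/II-1 ? I-1×I-2: QQ|Qq|qq
Q/II-2 un ·: QQ|Qq
Q/III-1 ? II-2×II-1: QQ|Qq|qq
Q/III-2 un ·: QQ|Qq
Q/III-3 ? II-2×II-1: QQ|Qq|qq
Q/III-4 un II-2×II-1: QQ|Qq
Q/IV-1 ? III-1×III-2: QQ|Qq|qq
⇒ Q over [I-1,I-2,II-1,II-2,III-1,III-2,III-3,III-4,IV-1]: 910 consistent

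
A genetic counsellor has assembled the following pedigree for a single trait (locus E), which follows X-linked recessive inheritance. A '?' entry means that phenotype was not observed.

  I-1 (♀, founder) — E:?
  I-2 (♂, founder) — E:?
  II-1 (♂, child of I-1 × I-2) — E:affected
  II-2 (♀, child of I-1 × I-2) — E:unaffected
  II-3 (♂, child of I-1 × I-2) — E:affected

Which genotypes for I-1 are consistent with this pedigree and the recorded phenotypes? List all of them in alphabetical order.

I-1 ∈ {X^EX^e, X^eX^e}

E/I-1 ? ·: X^EX^e|X^eX^e
E/I-2 ? ·: X^EY|X^eY
E/II-1 aff I-1×I-2: X^eY
E/II-2 un I-1×I-2: X^EX^E|X^EX^e
E/II-3 aff I-1×I-2: X^eY
⇒ E over [I-1,I-2,II-1,II-2,II-3]: 4 consistent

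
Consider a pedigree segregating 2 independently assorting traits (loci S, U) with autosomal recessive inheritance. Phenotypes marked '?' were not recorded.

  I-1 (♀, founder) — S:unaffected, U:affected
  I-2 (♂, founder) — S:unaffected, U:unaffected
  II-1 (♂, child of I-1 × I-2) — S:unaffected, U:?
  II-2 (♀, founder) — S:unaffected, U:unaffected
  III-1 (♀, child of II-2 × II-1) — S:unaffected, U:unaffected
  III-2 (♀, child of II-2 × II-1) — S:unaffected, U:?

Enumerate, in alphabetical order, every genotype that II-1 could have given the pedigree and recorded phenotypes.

S/I-1 un ·: SS|Ss
S/I-2 un ·: SS|Ss
S/II-1 un I-1×I-2: SS|Ss
S/II-2 un ·: SS|Ss
S/III-1 un II-2×II-1: SS|Ss
S/III-2 un II-2×II-1: SS|Ss
⇒ S over [I-1,I-2,II-1,II-2,III-1,III-2]: 44 consistent
U/I-1 aff ·: uu
U/I-2 un ·: UU|Uu
U/II-1 ? I-1×I-2: Uu|uu
U/II-2 un ·: UU|Uu
U/III-1 un II-2×II-1: UU|Uu
U/III-2 ? II-2×II-1: UU|Uu|uu
⇒ U over [I-1,I-2,II-1,II-2,III-1,III-2]: 23 consistent

II-1 ∈ {SS Uu, SS uu, Ss Uu, Ss uu}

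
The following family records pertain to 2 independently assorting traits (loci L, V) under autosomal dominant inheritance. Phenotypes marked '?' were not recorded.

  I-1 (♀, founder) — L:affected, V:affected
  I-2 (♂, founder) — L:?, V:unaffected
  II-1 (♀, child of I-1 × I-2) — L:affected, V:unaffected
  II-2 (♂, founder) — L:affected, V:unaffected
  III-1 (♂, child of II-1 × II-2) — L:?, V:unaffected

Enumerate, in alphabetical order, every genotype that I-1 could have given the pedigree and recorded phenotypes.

I-1 ∈ {LL Vv, Ll Vv}

L/I-1 aff ·: Ll|LL
L/I-2 ? ·: ll|Ll|LL
L/II-1 aff I-1×I-2: Ll|LL
L/II-2 aff ·: Ll|LL
L/III-1 ? II-1×II-2: ll|Ll|LL
⇒ L over [I-1,I-2,II-1,II-2,III-1]: 37 consistent
V/I-1 aff ·: Vv
V/I-2 un ·: vv
V/II-1 un I-1×I-2: vv
V/II-2 un ·: vv
V/III-1 un II-1×II-2: vv
⇒ V over [I-1,I-2,II-1,II-2,III-1]: 1 consistent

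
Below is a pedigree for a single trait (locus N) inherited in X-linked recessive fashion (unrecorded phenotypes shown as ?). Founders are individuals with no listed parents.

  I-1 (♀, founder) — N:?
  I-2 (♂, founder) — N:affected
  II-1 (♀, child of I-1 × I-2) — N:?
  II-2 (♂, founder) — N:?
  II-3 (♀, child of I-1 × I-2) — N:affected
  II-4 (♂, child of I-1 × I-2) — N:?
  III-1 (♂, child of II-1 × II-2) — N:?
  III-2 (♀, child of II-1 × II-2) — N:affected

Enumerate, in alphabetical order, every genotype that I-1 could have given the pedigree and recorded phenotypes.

I-1 ∈ {X^NX^n, X^nX^n}

N/I-1 ? ·: X^NX^n|X^nX^n
N/I-2 aff ·: X^nY
N/II-1 ? I-1×I-2: X^NX^n|X^nX^n
N/II-2 ? ·: X^nY
N/II-3 aff I-1×I-2: X^nX^n
N/II-4 ? I-1×I-2: X^NY|X^nY
N/III-1 ? II-1×II-2: X^NY|X^nY
N/III-2 aff II-1×II-2: X^nX^n
⇒ N over [I-1,I-2,II-1,II-2,II-3,II-4,III-1,III-2]: 7 consistent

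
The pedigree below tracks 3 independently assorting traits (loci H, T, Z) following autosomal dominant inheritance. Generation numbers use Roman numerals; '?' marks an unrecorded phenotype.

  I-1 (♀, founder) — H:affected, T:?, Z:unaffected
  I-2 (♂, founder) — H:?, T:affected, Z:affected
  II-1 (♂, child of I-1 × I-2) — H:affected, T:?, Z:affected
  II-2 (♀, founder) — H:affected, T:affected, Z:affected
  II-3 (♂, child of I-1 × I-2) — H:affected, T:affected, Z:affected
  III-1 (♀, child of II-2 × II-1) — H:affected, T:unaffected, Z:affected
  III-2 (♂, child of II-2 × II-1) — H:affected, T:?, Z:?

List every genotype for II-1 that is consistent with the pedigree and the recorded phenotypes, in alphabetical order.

H/I-1 aff ·: Hh|HH
H/I-2 ? ·: hh|Hh|HH
H/II-1 aff I-1×I-2: Hh|HH
H/II-2 aff ·: Hh|HH
H/II-3 aff I-1×I-2: Hh|HH
H/III-1 aff II-2×II-1: Hh|HH
H/III-2 aff II-2×II-1: Hh|HH
⇒ H over [I-1,I-2,II-1,II-2,II-3,III-1,III-2]: 99 consistent
T/I-1 ? ·: tt|Tt|TT
T/I-2 aff ·: Tt|TT
T/II-1 ? I-1×I-2: tt|Tt
T/II-2 aff ·: Tt
T/II-3 aff I-1×I-2: Tt|TT
T/III-1 un II-2×II-1: tt
T/III-2 ? II-2×II-1: tt|Tt|TT
⇒ T over [I-1,I-2,II-1,II-2,II-3,III-1,III-2]: 30 consistent
Z/I-1 un ·: zz
Z/I-2 aff ·: Zz|ZZ
Z/II-1 aff I-1×I-2: Zz
Z/II-2 aff ·: Zz|ZZ
Z/II-3 aff I-1×I-2: Zz
Z/III-1 aff II-2×II-1: Zz|ZZ
Z/III-2 ? II-2×II-1: zz|Zz|ZZ
⇒ Z over [I-1,I-2,II-1,II-2,II-3,III-1,III-2]: 20 consistent

II-1 ∈ {HH Tt Zz, HH tt Zz, Hh Tt Zz, Hh tt Zz}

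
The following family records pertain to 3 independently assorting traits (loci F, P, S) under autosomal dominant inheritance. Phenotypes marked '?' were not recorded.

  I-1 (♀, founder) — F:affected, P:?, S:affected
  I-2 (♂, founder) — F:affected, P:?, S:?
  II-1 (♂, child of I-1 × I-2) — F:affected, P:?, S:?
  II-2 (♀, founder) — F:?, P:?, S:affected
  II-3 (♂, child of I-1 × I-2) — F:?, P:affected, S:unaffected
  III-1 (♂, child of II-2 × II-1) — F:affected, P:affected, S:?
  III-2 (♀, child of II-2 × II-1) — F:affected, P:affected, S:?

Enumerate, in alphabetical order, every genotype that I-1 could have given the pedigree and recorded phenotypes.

F/I-1 aff ·: Ff|FF
F/I-2 aff ·: Ff|FF
F/II-1 aff I-1×I-2: Ff|FF
F/II-2 ? ·: ff|Ff|FF
F/II-3 ? I-1×I-2: ff|Ff|FF
F/III-1 aff II-2×II-1: Ff|FF
F/III-2 aff II-2×II-1: Ff|FF
⇒ F over [I-1,I-2,II-1,II-2,II-3,III-1,III-2]: 111 consistent
P/I-1 ? ·: pp|Pp|PP
P/I-2 ? ·: pp|Pp|PP
P/II-1 ? I-1×I-2: pp|Pp|PP
P/II-2 ? ·: pp|Pp|PP
P/II-3 aff I-1×I-2: Pp|PP
P/III-1 aff II-2×II-1: Pp|PP
P/III-2 aff II-2×II-1: Pp|PP
⇒ P over [I-1,I-2,II-1,II-2,II-3,III-1,III-2]: 140 consistent
S/I-1 aff ·: Ss
S/I-2 ? ·: ss|Ss
S/II-1 ? I-1×I-2: ss|Ss|SS
S/II-2 aff ·: Ss|SS
S/II-3 un I-1×I-2: ss
S/III-1 ? II-2×II-1: ss|Ss|SS
S/III-2 ? II-2×II-1: ss|Ss|SS
⇒ S over [I-1,I-2,II-1,II-2,II-3,III-1,III-2]: 41 consistent

I-1 ∈ {FF PP Ss, FF Pp Ss, FF pp Ss, Ff PP Ss, Ff Pp Ss, Ff pp Ss}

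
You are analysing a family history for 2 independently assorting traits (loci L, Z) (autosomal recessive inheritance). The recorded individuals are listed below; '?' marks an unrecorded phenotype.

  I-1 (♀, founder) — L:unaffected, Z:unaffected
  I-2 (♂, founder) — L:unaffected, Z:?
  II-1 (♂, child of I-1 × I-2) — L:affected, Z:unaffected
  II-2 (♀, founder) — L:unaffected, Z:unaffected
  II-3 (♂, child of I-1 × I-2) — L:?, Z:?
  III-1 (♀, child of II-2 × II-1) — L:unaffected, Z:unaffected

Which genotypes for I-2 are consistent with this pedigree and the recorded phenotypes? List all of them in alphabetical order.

I-2 ∈ {Ll ZZ, Ll Zz, Ll zz}

L/I-1 un ·: Ll
L/I-2 un ·: Ll
L/II-1 aff I-1×I-2: ll
L/II-2 un ·: LL|Ll
L/II-3 ? I-1×I-2: LL|Ll|ll
L/III-1 un II-2×II-1: Ll
⇒ L over [I-1,I-2,II-1,II-2,II-3,III-1]: 6 consistent
Z/I-1 un ·: ZZ|Zz
Z/I-2 ? ·: ZZ|Zz|zz
Z/II-1 un I-1×I-2: ZZ|Zz
Z/II-2 un ·: ZZ|Zz
Z/II-3 ? I-1×I-2: ZZ|Zz|zz
Z/III-1 un II-2×II-1: ZZ|Zz
⇒ Z over [I-1,I-2,II-1,II-2,II-3,III-1]: 64 consistent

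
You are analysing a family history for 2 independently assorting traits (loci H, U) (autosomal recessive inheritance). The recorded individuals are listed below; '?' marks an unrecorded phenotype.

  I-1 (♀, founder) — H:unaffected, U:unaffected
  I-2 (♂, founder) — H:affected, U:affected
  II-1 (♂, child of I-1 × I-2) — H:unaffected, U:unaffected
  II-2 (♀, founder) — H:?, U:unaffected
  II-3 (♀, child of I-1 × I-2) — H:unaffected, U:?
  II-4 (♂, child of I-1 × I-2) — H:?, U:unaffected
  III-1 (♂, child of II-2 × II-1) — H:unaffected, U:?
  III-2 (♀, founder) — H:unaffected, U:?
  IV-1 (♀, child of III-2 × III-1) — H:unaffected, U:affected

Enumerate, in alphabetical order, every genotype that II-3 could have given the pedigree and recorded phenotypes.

H/I-1 un ·: HH|Hh
H/I-2 aff ·: hh
H/II-1 un I-1×I-2: Hh
H/II-2 ? ·: HH|Hh|hh
H/II-3 un I-1×I-2: Hh
H/II-4 ? I-1×I-2: Hh|hh
H/III-1 un II-2×II-1: HH|Hh
H/III-2 un ·: HH|Hh
H/IV-1 un III-2×III-1: HH|Hh
⇒ H over [I-1,I-2,II-1,II-2,II-3,II-4,III-1,III-2,IV-1]: 54 consistent
U/I-1 un ·: UU|Uu
U/I-2 aff ·: uu
U/II-1 un I-1×I-2: Uu
U/II-2 un ·: UU|Uu
U/II-3 ? I-1×I-2: Uu|uu
U/II-4 un I-1×I-2: Uu
U/III-1 ? II-2×II-1: Uu|uu
U/III-2 ? ·: Uu|uu
U/IV-1 aff III-2×III-1: uu
⇒ U over [I-1,I-2,II-1,II-2,II-3,II-4,III-1,III-2,IV-1]: 18 consistent

II-3 ∈ {Hh Uu, Hh uu}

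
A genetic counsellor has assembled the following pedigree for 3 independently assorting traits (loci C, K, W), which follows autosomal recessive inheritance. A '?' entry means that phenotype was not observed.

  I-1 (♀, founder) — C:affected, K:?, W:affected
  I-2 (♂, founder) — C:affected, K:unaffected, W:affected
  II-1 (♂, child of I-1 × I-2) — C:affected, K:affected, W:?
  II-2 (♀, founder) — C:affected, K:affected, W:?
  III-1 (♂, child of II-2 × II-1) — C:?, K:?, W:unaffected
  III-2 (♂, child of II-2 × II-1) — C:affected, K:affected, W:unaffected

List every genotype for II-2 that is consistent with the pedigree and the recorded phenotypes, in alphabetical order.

C/I-1 aff ·: cc
C/I-2 aff ·: cc
C/II-1 aff I-1×I-2: cc
C/II-2 aff ·: cc
C/III-1 ? II-2×II-1: cc
C/III-2 aff II-2×II-1: cc
⇒ C over [I-1,I-2,II-1,II-2,III-1,III-2]: 1 consistent
K/I-1 ? ·: Kk|kk
K/I-2 un ·: Kk
K/II-1 aff I-1×I-2: kk
K/II-2 aff ·: kk
K/III-1 ? II-2×II-1: kk
K/III-2 aff II-2×II-1: kk
⇒ K over [I-1,I-2,II-1,II-2,III-1,III-2]: 2 consistent
W/I-1 aff ·: ww
W/I-2 aff ·: ww
W/II-1 ? I-1×I-2: ww
W/II-2 ? ·: WW|Ww
W/III-1 un II-2×II-1: Ww
W/III-2 un II-2×II-1: Ww
⇒ W over [I-1,I-2,II-1,II-2,III-1,III-2]: 2 consistent

II-2 ∈ {cc kk WW, cc kk Ww}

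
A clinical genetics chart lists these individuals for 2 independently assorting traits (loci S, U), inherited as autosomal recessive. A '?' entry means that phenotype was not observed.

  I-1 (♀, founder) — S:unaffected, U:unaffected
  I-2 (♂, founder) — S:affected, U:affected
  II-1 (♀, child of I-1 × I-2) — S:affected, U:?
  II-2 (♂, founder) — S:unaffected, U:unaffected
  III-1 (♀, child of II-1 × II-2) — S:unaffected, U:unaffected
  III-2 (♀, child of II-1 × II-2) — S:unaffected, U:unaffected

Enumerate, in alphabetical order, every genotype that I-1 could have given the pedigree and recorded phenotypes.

S/I-1 un ·: Ss
S/I-2 aff ·: ss
S/II-1 aff I-1×I-2: ss
S/II-2 un ·: SS|Ss
S/III-1 un II-1×II-2: Ss
S/III-2 un II-1×II-2: Ss
⇒ S over [I-1,I-2,II-1,II-2,III-1,III-2]: 2 consistent
U/I-1 un ·: UU|Uu
U/I-2 aff ·: uu
U/II-1 ? I-1×I-2: Uu|uu
U/II-2 un ·: UU|Uu
U/III-1 un II-1×II-2: UU|Uu
U/III-2 un II-1×II-2: UU|Uu
⇒ U over [I-1,I-2,II-1,II-2,III-1,III-2]: 18 consistent

I-1 ∈ {Ss UU, Ss Uu}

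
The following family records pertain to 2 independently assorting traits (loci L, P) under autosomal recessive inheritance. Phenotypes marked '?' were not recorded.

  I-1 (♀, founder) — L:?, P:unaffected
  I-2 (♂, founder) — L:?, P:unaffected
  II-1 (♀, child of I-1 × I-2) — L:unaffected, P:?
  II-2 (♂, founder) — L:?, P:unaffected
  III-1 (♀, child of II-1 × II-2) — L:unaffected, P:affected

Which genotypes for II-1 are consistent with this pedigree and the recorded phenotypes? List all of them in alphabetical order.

II-1 ∈ {LL Pp, LL pp, Ll Pp, Ll pp}

L/I-1 ? ·: LL|Ll|ll
L/I-2 ? ·: LL|Ll|ll
L/II-1 un I-1×I-2: LL|Ll
L/II-2 ? ·: LL|Ll|ll
L/III-1 un II-1×II-2: LL|Ll
⇒ L over [I-1,I-2,II-1,II-2,III-1]: 51 consistent
P/I-1 un ·: PP|Pp
P/I-2 un ·: PP|Pp
P/II-1 ? I-1×I-2: Pp|pp
P/II-2 un ·: Pp
P/III-1 aff II-1×II-2: pp
⇒ P over [I-1,I-2,II-1,II-2,III-1]: 4 consistent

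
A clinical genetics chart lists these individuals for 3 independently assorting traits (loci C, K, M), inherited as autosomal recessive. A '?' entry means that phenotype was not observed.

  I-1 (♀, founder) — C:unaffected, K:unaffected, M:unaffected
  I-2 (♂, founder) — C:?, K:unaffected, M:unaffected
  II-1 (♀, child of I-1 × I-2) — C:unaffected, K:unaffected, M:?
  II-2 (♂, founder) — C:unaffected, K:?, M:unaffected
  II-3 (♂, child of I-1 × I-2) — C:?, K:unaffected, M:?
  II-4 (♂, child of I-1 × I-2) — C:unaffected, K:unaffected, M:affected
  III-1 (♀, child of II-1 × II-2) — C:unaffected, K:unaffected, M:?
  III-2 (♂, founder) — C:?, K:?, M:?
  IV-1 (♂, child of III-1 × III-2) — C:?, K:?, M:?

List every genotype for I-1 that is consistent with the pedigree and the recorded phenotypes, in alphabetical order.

C/I-1 un ·: CC|Cc
C/I-2 ? ·: CC|Cc|cc
C/II-1 un I-1×I-2: CC|Cc
C/II-2 un ·: CC|Cc
C/II-3 ? I-1×I-2: CC|Cc|cc
C/II-4 un I-1×I-2: CC|Cc
C/III-1 un II-1×II-2: CC|Cc
C/III-2 ? ·: CC|Cc|cc
C/IV-1 ? III-1×III-2: CC|Cc|cc
⇒ C over [I-1,I-2,II-1,II-2,II-3,II-4,III-1,III-2,IV-1]: 599 consistent
K/I-1 un ·: KK|Kk
K/I-2 un ·: KK|Kk
K/II-1 un I-1×I-2: KK|Kk
K/II-2 ? ·: KK|Kk|kk
K/II-3 un I-1×I-2: KK|Kk
K/II-4 un I-1×I-2: KK|Kk
K/III-1 un II-1×II-2: KK|Kk
K/III-2 ? ·: KK|Kk|kk
K/IV-1 ? III-1×III-2: KK|Kk|kk
⇒ K over [I-1,I-2,II-1,II-2,II-3,II-4,III-1,III-2,IV-1]: 634 consistent
M/I-1 un ·: Mm
M/I-2 un ·: Mm
M/II-1 ? I-1×I-2: MM|Mm|mm
M/II-2 un ·: MM|Mm
M/II-3 ? I-1×I-2: MM|Mm|mm
M/II-4 aff I-1×I-2: mm
M/III-1 ? II-1×II-2: MM|Mm|mm
M/III-2 ? ·: MM|Mm|mm
M/IV-1 ? III-1×III-2: MM|Mm|mm
⇒ M over [I-1,I-2,II-1,II-2,II-3,II-4,III-1,III-2,IV-1]: 177 consistent

I-1 ∈ {CC KK Mm, CC Kk Mm, Cc KK Mm, Cc Kk Mm}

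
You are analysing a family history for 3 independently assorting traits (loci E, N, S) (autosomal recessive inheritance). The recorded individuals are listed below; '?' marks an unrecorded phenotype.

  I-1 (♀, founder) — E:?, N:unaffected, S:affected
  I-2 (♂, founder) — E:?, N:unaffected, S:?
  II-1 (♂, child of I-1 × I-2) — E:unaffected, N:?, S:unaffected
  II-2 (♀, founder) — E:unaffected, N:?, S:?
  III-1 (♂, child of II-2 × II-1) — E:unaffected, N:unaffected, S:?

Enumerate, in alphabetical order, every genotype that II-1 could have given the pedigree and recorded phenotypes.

E/I-1 ? ·: EE|Ee|ee
E/I-2 ? ·: EE|Ee|ee
E/II-1 un I-1×I-2: EE|Ee
E/II-2 un ·: EE|Ee
E/III-1 un II-2×II-1: EE|Ee
⇒ E over [I-1,I-2,II-1,II-2,III-1]: 40 consistent
N/I-1 un ·: NN|Nn
N/I-2 un ·: NN|Nn
N/II-1 ? I-1×I-2: NN|Nn|nn
N/II-2 ? ·: NN|Nn|nn
N/III-1 un II-2×II-1: NN|Nn
⇒ N over [I-1,I-2,II-1,II-2,III-1]: 33 consistent
S/I-1 aff ·: ss
S/I-2 ? ·: SS|Ss
S/II-1 un I-1×I-2: Ss
S/II-2 ? ·: SS|Ss|ss
S/III-1 ? II-2×II-1: SS|Ss|ss
⇒ S over [I-1,I-2,II-1,II-2,III-1]: 14 consistent

II-1 ∈ {EE NN Ss, EE Nn Ss, EE nn Ss, Ee NN Ss, Ee Nn Ss, Ee nn Ss}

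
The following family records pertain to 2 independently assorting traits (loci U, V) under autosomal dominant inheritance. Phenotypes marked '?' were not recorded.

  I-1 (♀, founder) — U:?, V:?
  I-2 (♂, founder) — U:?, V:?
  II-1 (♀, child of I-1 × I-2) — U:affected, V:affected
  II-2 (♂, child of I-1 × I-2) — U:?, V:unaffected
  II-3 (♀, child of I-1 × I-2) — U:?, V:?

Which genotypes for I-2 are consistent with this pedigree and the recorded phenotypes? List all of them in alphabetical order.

U/I-1 ? ·: uu|Uu|UU
U/I-2 ? ·: uu|Uu|UU
U/II-1 aff I-1×I-2: Uu|UU
U/II-2 ? I-1×I-2: uu|Uu|UU
U/II-3 ? I-1×I-2: uu|Uu|UU
⇒ U over [I-1,I-2,II-1,II-2,II-3]: 45 consistent
V/I-1 ? ·: vv|Vv
V/I-2 ? ·: vv|Vv
V/II-1 aff I-1×I-2: Vv|VV
V/II-2 un I-1×I-2: vv
V/II-3 ? I-1×I-2: vv|Vv|VV
⇒ V over [I-1,I-2,II-1,II-2,II-3]: 10 consistent

I-2 ∈ {UU Vv, UU vv, Uu Vv, Uu vv, uu Vv, uu vv}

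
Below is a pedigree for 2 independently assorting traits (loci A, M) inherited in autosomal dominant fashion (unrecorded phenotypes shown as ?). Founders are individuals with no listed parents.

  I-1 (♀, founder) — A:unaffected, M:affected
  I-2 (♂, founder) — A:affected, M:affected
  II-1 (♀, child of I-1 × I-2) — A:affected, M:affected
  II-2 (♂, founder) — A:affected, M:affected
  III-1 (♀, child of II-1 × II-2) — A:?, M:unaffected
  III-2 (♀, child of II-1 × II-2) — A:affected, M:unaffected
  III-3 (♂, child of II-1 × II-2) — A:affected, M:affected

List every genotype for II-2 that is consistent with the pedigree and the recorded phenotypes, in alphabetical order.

A/I-1 un ·: aa
A/I-2 aff ·: Aa|AA
A/II-1 aff I-1×I-2: Aa
A/II-2 aff ·: Aa|AA
A/III-1 ? II-1×II-2: aa|Aa|AA
A/III-2 aff II-1×II-2: Aa|AA
A/III-3 aff II-1×II-2: Aa|AA
⇒ A over [I-1,I-2,II-1,II-2,III-1,III-2,III-3]: 40 consistent
M/I-1 aff ·: Mm|MM
M/I-2 aff ·: Mm|MM
M/II-1 aff I-1×I-2: Mm
M/II-2 aff ·: Mm
M/III-1 un II-1×II-2: mm
M/III-2 un II-1×II-2: mm
M/III-3 aff II-1×II-2: Mm|MM
⇒ M over [I-1,I-2,II-1,II-2,III-1,III-2,III-3]: 6 consistent

II-2 ∈ {AA Mm, Aa Mm}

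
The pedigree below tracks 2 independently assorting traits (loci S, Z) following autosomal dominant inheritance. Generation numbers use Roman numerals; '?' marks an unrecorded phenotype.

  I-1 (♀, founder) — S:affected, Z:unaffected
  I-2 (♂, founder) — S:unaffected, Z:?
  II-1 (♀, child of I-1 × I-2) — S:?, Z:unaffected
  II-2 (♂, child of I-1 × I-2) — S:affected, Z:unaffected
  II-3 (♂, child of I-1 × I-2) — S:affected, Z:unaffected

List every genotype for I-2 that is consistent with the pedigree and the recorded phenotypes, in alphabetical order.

I-2 ∈ {ss Zz, ss zz}

S/I-1 aff ·: Ss|SS
S/I-2 un ·: ss
S/II-1 ? I-1×I-2: ss|Ss
S/II-2 aff I-1×I-2: Ss
S/II-3 aff I-1×I-2: Ss
⇒ S over [I-1,I-2,II-1,II-2,II-3]: 3 consistent
Z/I-1 un ·: zz
Z/I-2 ? ·: zz|Zz
Z/II-1 un I-1×I-2: zz
Z/II-2 un I-1×I-2: zz
Z/II-3 un I-1×I-2: zz
⇒ Z over [I-1,I-2,II-1,II-2,II-3]: 2 consistent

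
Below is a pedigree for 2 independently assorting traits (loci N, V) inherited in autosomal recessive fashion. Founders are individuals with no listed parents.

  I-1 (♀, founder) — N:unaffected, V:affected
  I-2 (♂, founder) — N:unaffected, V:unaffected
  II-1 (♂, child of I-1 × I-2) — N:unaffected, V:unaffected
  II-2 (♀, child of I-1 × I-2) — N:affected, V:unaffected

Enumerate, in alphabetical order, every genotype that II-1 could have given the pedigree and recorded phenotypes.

II-1 ∈ {NN Vv, Nn Vv}

N/I-1 un ·: Nn
N/I-2 un ·: Nn
N/II-1 un I-1×I-2: NN|Nn
N/II-2 aff I-1×I-2: nn
⇒ N over [I-1,I-2,II-1,II-2]: 2 consistent
V/I-1 aff ·: vv
V/I-2 un ·: VV|Vv
V/II-1 un I-1×I-2: Vv
V/II-2 un I-1×I-2: Vv
⇒ V over [I-1,I-2,II-1,II-2]: 2 consistent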